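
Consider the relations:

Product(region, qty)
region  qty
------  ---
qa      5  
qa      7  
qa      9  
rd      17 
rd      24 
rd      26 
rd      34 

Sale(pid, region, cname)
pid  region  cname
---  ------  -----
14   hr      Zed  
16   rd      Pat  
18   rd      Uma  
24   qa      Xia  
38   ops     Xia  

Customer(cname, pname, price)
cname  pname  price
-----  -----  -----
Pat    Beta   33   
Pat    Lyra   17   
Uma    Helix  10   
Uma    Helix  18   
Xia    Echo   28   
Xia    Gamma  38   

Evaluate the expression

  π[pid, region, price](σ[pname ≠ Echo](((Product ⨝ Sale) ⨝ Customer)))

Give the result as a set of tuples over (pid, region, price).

Product ⋈ Sale (natural join on region): {(qa, 5, 24, Xia), (qa, 7, 24, Xia), (qa, 9, 24, Xia), (rd, 17, 16, Pat), (rd, 17, 18, Uma), (rd, 24, 16, Pat), (rd, 24, 18, Uma), (rd, 26, 16, Pat), (rd, 26, 18, Uma), (rd, 34, 16, Pat), (rd, 34, 18, Uma)}
(Product ⨝ Sale) ⋈ Customer (natural join on cname): {(qa, 5, 24, Xia, Echo, 28), (qa, 5, 24, Xia, Gamma, 38), (qa, 7, 24, Xia, Echo, 28), (qa, 7, 24, Xia, Gamma, 38), (qa, 9, 24, Xia, Echo, 28), (qa, 9, 24, Xia, Gamma, 38), (rd, 17, 16, Pat, Beta, 33), (rd, 17, 16, Pat, Lyra, 17), (rd, 17, 18, Uma, Helix, 10), (rd, 17, 18, Uma, Helix, 18), (rd, 24, 16, Pat, Beta, 33), (rd, 24, 16, Pat, Lyra, 17), (rd, 24, 18, Uma, Helix, 10), (rd, 24, 18, Uma, Helix, 18), (rd, 26, 16, Pat, Beta, 33), (rd, 26, 16, Pat, Lyra, 17), (rd, 26, 18, Uma, Helix, 10), (rd, 26, 18, Uma, Helix, 18), (rd, 34, 16, Pat, Beta, 33), (rd, 34, 16, Pat, Lyra, 17), (rd, 34, 18, Uma, Helix, 10), (rd, 34, 18, Uma, Helix, 18)}
Filtering on pname ≠ Echo leaves {(qa, 5, 24, Xia, Gamma, 38), (qa, 7, 24, Xia, Gamma, 38), (qa, 9, 24, Xia, Gamma, 38), (rd, 17, 16, Pat, Beta, 33), (rd, 17, 16, Pat, Lyra, 17), (rd, 17, 18, Uma, Helix, 10), (rd, 17, 18, Uma, Helix, 18), (rd, 24, 16, Pat, Beta, 33), (rd, 24, 16, Pat, Lyra, 17), (rd, 24, 18, Uma, Helix, 10), (rd, 24, 18, Uma, Helix, 18), (rd, 26, 16, Pat, Beta, 33), (rd, 26, 16, Pat, Lyra, 17), (rd, 26, 18, Uma, Helix, 10), (rd, 26, 18, Uma, Helix, 18), (rd, 34, 16, Pat, Beta, 33), (rd, 34, 16, Pat, Lyra, 17), (rd, 34, 18, Uma, Helix, 10), (rd, 34, 18, Uma, Helix, 18)}.
π[pid, region, price]: project onto (pid, region, price) (14 duplicate(s) eliminated) → {(16, rd, 17), (16, rd, 33), (18, rd, 10), (18, rd, 18), (24, qa, 38)}

{(16, rd, 17), (16, rd, 33), (18, rd, 10), (18, rd, 18), (24, qa, 38)}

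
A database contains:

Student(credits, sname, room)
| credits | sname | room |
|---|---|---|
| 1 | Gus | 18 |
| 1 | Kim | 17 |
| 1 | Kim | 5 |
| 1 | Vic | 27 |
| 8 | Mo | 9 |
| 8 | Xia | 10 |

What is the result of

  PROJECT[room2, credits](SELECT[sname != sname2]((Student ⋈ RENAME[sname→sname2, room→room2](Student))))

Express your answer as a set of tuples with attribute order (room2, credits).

{(10, 8), (17, 1), (18, 1), (27, 1), (5, 1), (9, 8)}

ρ[sname→sname2, room→room2]: schema becomes (credits, sname2, room2); tuples unchanged.
Student ⋈ RENAME[sname→sname2, room→room2](Student) (natural join on credits): {(1, Gus, 18, Gus, 18), (1, Gus, 18, Kim, 17), (1, Gus, 18, Kim, 5), (1, Gus, 18, Vic, 27), (1, Kim, 17, Gus, 18), (1, Kim, 17, Kim, 17), (1, Kim, 17, Kim, 5), (1, Kim, 17, Vic, 27), (1, Kim, 5, Gus, 18), (1, Kim, 5, Kim, 17), (1, Kim, 5, Kim, 5), (1, Kim, 5, Vic, 27), (1, Vic, 27, Gus, 18), (1, Vic, 27, Kim, 17), (1, Vic, 27, Kim, 5), (1, Vic, 27, Vic, 27), (8, Mo, 9, Mo, 9), (8, Mo, 9, Xia, 10), (8, Xia, 10, Mo, 9), (8, Xia, 10, Xia, 10)}
Filtering on sname != sname2 leaves {(1, Gus, 18, Kim, 17), (1, Gus, 18, Kim, 5), (1, Gus, 18, Vic, 27), (1, Kim, 17, Gus, 18), (1, Kim, 17, Vic, 27), (1, Kim, 5, Gus, 18), (1, Kim, 5, Vic, 27), (1, Vic, 27, Gus, 18), (1, Vic, 27, Kim, 17), (1, Vic, 27, Kim, 5), (8, Mo, 9, Xia, 10), (8, Xia, 10, Mo, 9)}.
π[room2, credits]: project onto (room2, credits) (6 duplicate(s) eliminated) → {(10, 8), (17, 1), (18, 1), (27, 1), (5, 1), (9, 8)}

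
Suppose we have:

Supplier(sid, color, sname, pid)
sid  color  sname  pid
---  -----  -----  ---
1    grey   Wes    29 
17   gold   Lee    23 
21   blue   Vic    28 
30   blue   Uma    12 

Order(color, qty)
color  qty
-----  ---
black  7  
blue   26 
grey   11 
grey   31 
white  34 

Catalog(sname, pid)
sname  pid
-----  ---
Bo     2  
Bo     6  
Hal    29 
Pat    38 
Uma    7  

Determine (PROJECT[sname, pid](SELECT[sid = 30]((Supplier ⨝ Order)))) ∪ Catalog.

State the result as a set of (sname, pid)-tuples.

Natural join on color: {(1, grey, Wes, 29, 11), (1, grey, Wes, 29, 31), (21, blue, Vic, 28, 26), (30, blue, Uma, 12, 26)}
σ[sid = 30]: keep tuples satisfying sid = 30 → {(30, blue, Uma, 12, 26)}
π[sname, pid]: project onto (sname, pid) → {(Uma, 12)}
Set union of the two operands is {(Bo, 2), (Bo, 6), (Hal, 29), (Pat, 38), (Uma, 12), (Uma, 7)}.

{(Bo, 2), (Bo, 6), (Hal, 29), (Pat, 38), (Uma, 12), (Uma, 7)}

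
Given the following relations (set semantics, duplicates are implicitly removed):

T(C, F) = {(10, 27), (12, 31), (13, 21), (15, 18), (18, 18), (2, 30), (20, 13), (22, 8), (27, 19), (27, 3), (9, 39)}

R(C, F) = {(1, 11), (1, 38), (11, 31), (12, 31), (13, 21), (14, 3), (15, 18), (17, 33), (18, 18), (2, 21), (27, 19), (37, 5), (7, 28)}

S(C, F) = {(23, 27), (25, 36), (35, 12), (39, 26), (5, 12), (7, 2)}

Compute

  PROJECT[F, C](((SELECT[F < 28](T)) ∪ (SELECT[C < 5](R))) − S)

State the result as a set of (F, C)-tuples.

{(11, 1), (13, 20), (18, 15), (18, 18), (19, 27), (21, 13), (21, 2), (27, 10), (3, 27), (38, 1), (8, 22)}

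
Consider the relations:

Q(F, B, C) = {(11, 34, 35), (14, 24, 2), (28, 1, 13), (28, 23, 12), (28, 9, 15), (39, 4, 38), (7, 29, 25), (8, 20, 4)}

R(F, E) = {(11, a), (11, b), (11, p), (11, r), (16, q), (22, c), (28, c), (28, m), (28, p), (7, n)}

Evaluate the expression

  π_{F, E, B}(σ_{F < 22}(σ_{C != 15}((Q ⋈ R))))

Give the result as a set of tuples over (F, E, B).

Natural join on F: {(11, 34, 35, a), (11, 34, 35, b), (11, 34, 35, p), (11, 34, 35, r), (28, 1, 13, c), (28, 1, 13, m), (28, 1, 13, p), (28, 23, 12, c), (28, 23, 12, m), (28, 23, 12, p), (28, 9, 15, c), (28, 9, 15, m), (28, 9, 15, p), (7, 29, 25, n)}
Apply σ_{C != 15}; surviving tuples: {(11, 34, 35, a), (11, 34, 35, b), (11, 34, 35, p), (11, 34, 35, r), (28, 1, 13, c), (28, 1, 13, m), (28, 1, 13, p), (28, 23, 12, c), (28, 23, 12, m), (28, 23, 12, p), (7, 29, 25, n)}
Apply σ_{F < 22}; surviving tuples: {(11, 34, 35, a), (11, 34, 35, b), (11, 34, 35, p), (11, 34, 35, r), (7, 29, 25, n)}
π[F, E, B]: project onto (F, E, B) → {(11, a, 34), (11, b, 34), (11, p, 34), (11, r, 34), (7, n, 29)}

{(11, a, 34), (11, b, 34), (11, p, 34), (11, r, 34), (7, n, 29)}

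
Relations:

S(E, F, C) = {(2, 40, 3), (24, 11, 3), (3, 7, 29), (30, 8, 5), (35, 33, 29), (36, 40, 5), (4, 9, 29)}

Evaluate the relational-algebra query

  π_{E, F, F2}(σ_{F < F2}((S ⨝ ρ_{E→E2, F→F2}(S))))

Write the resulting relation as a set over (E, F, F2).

{(24, 11, 40), (3, 7, 33), (3, 7, 9), (30, 8, 40), (4, 9, 33)}

ρ[E→E2, F→F2]: schema becomes (E2, F2, C); tuples unchanged.
Joining S and ρ_{E→E2, F→F2}(S) on C yields {(2, 40, 3, 2, 40), (2, 40, 3, 24, 11), (24, 11, 3, 2, 40), (24, 11, 3, 24, 11), (3, 7, 29, 3, 7), (3, 7, 29, 35, 33), (3, 7, 29, 4, 9), (30, 8, 5, 30, 8), (30, 8, 5, 36, 40), (35, 33, 29, 3, 7), (35, 33, 29, 35, 33), (35, 33, 29, 4, 9), (36, 40, 5, 30, 8), (36, 40, 5, 36, 40), (4, 9, 29, 3, 7), (4, 9, 29, 35, 33), (4, 9, 29, 4, 9)}.
Selection F < F2: {(24, 11, 3, 2, 40), (3, 7, 29, 35, 33), (3, 7, 29, 4, 9), (30, 8, 5, 36, 40), (4, 9, 29, 35, 33)}
Keep only column(s) E, F, F2: {(24, 11, 40), (3, 7, 33), (3, 7, 9), (30, 8, 40), (4, 9, 33)}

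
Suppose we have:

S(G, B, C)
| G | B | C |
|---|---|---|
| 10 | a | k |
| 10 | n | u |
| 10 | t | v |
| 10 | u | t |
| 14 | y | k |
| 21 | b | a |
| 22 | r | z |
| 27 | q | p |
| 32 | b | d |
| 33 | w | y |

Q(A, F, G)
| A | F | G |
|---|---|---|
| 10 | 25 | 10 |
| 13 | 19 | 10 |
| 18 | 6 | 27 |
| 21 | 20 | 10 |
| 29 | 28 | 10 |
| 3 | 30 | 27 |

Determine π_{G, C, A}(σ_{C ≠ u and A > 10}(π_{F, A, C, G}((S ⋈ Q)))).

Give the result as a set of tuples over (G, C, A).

S ⋈ Q (natural join on G): {(10, a, k, 10, 25), (10, a, k, 13, 19), (10, a, k, 21, 20), (10, a, k, 29, 28), (10, n, u, 10, 25), (10, n, u, 13, 19), (10, n, u, 21, 20), (10, n, u, 29, 28), (10, t, v, 10, 25), (10, t, v, 13, 19), (10, t, v, 21, 20), (10, t, v, 29, 28), (10, u, t, 10, 25), (10, u, t, 13, 19), (10, u, t, 21, 20), (10, u, t, 29, 28), (27, q, p, 18, 6), (27, q, p, 3, 30)}
π_{F, A, C, G} gives {(19, 13, k, 10), (19, 13, t, 10), (19, 13, u, 10), (19, 13, v, 10), (20, 21, k, 10), (20, 21, t, 10), (20, 21, u, 10), (20, 21, v, 10), (25, 10, k, 10), (25, 10, t, 10), (25, 10, u, 10), (25, 10, v, 10), (28, 29, k, 10), (28, 29, t, 10), (28, 29, u, 10), (28, 29, v, 10), (30, 3, p, 27), (6, 18, p, 27)}.
Selection C ≠ u and A > 10: {(19, 13, k, 10), (19, 13, t, 10), (19, 13, v, 10), (20, 21, k, 10), (20, 21, t, 10), (20, 21, v, 10), (28, 29, k, 10), (28, 29, t, 10), (28, 29, v, 10), (6, 18, p, 27)}
π_{G, C, A} gives {(10, k, 13), (10, k, 21), (10, k, 29), (10, t, 13), (10, t, 21), (10, t, 29), (10, v, 13), (10, v, 21), (10, v, 29), (27, p, 18)}.

{(10, k, 13), (10, k, 21), (10, k, 29), (10, t, 13), (10, t, 21), (10, t, 29), (10, v, 13), (10, v, 21), (10, v, 29), (27, p, 18)}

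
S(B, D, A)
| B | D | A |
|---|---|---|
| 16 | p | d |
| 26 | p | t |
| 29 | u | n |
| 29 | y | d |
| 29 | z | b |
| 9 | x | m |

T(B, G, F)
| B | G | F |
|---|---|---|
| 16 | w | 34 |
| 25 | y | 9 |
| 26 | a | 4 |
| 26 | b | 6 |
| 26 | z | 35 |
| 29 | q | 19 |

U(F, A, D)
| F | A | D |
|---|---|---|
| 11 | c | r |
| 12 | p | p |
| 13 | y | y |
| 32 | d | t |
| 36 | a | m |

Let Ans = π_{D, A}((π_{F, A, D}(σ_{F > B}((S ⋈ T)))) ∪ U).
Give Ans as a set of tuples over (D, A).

Natural join on B: {(16, p, d, w, 34), (26, p, t, a, 4), (26, p, t, b, 6), (26, p, t, z, 35), (29, u, n, q, 19), (29, y, d, q, 19), (29, z, b, q, 19)}
Apply σ_{F > B}; surviving tuples: {(16, p, d, w, 34), (26, p, t, z, 35)}
Keep only column(s) F, A, D: {(34, d, p), (35, t, p)}
Taking the union: {(11, c, r), (12, p, p), (13, y, y), (32, d, t), (34, d, p), (35, t, p), (36, a, m)}
Keep only column(s) D, A: {(m, a), (p, d), (p, p), (p, t), (r, c), (t, d), (y, y)}

{(m, a), (p, d), (p, p), (p, t), (r, c), (t, d), (y, y)}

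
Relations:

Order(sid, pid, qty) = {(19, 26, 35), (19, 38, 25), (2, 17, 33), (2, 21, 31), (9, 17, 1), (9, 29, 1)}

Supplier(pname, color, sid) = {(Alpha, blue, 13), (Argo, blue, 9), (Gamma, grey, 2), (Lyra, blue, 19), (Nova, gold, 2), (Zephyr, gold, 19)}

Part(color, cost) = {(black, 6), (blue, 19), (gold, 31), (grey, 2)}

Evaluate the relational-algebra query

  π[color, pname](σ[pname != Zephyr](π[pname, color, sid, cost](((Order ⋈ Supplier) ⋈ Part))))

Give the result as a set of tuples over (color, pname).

{(blue, Argo), (blue, Lyra), (gold, Nova), (grey, Gamma)}

Natural join on sid: {(19, 26, 35, Lyra, blue), (19, 26, 35, Zephyr, gold), (19, 38, 25, Lyra, blue), (19, 38, 25, Zephyr, gold), (2, 17, 33, Gamma, grey), (2, 17, 33, Nova, gold), (2, 21, 31, Gamma, grey), (2, 21, 31, Nova, gold), (9, 17, 1, Argo, blue), (9, 29, 1, Argo, blue)}
Natural join on color: {(19, 26, 35, Lyra, blue, 19), (19, 26, 35, Zephyr, gold, 31), (19, 38, 25, Lyra, blue, 19), (19, 38, 25, Zephyr, gold, 31), (2, 17, 33, Gamma, grey, 2), (2, 17, 33, Nova, gold, 31), (2, 21, 31, Gamma, grey, 2), (2, 21, 31, Nova, gold, 31), (9, 17, 1, Argo, blue, 19), (9, 29, 1, Argo, blue, 19)}
Projecting to pname, color, sid, cost (5 duplicate(s) eliminated): {(Argo, blue, 9, 19), (Gamma, grey, 2, 2), (Lyra, blue, 19, 19), (Nova, gold, 2, 31), (Zephyr, gold, 19, 31)}
Apply σ_{pname != Zephyr}; surviving tuples: {(Argo, blue, 9, 19), (Gamma, grey, 2, 2), (Lyra, blue, 19, 19), (Nova, gold, 2, 31)}
Projecting to color, pname: {(blue, Argo), (blue, Lyra), (gold, Nova), (grey, Gamma)}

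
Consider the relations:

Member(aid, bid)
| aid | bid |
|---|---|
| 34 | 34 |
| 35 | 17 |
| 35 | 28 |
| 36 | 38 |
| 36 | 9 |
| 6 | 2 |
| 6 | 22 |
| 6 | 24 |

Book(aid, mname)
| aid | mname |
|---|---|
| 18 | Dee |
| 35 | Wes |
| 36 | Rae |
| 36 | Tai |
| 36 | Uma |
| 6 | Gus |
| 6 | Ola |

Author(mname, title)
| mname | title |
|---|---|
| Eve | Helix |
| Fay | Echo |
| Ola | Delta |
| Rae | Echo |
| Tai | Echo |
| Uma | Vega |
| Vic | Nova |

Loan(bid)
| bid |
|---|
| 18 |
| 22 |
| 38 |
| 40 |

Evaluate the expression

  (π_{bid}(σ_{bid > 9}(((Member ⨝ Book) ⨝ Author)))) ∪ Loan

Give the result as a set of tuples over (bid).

{18, 22, 24, 38, 40}

Member ⋈ Book (natural join on aid): {(35, 17, Wes), (35, 28, Wes), (36, 38, Rae), (36, 38, Tai), (36, 38, Uma), (36, 9, Rae), (36, 9, Tai), (36, 9, Uma), (6, 2, Gus), (6, 2, Ola), (6, 22, Gus), (6, 22, Ola), (6, 24, Gus), (6, 24, Ola)}
(Member ⨝ Book) ⋈ Author (natural join on mname): {(36, 38, Rae, Echo), (36, 38, Tai, Echo), (36, 38, Uma, Vega), (36, 9, Rae, Echo), (36, 9, Tai, Echo), (36, 9, Uma, Vega), (6, 2, Ola, Delta), (6, 22, Ola, Delta), (6, 24, Ola, Delta)}
σ[bid > 9]: keep tuples satisfying bid > 9 → {(36, 38, Rae, Echo), (36, 38, Tai, Echo), (36, 38, Uma, Vega), (6, 22, Ola, Delta), (6, 24, Ola, Delta)}
π_{bid} gives {22, 24, 38} (2 duplicate(s) eliminated).
Set union of the two operands is {18, 22, 24, 38, 40}.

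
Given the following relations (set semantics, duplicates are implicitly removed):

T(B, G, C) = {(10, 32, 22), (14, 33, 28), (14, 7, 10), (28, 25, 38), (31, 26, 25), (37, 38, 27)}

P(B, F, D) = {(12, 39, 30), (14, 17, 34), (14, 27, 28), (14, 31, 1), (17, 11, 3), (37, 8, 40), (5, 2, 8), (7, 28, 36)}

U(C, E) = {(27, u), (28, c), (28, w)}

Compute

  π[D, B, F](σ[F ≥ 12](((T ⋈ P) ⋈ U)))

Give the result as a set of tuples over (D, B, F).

T ⋈ P (natural join on B): {(14, 33, 28, 17, 34), (14, 33, 28, 27, 28), (14, 33, 28, 31, 1), (14, 7, 10, 17, 34), (14, 7, 10, 27, 28), (14, 7, 10, 31, 1), (37, 38, 27, 8, 40)}
(T ⋈ P) ⋈ U (natural join on C): {(14, 33, 28, 17, 34, c), (14, 33, 28, 17, 34, w), (14, 33, 28, 27, 28, c), (14, 33, 28, 27, 28, w), (14, 33, 28, 31, 1, c), (14, 33, 28, 31, 1, w), (37, 38, 27, 8, 40, u)}
Selection F ≥ 12: {(14, 33, 28, 17, 34, c), (14, 33, 28, 17, 34, w), (14, 33, 28, 27, 28, c), (14, 33, 28, 27, 28, w), (14, 33, 28, 31, 1, c), (14, 33, 28, 31, 1, w)}
π[D, B, F]: project onto (D, B, F) (3 duplicate(s) eliminated) → {(1, 14, 31), (28, 14, 27), (34, 14, 17)}

{(1, 14, 31), (28, 14, 27), (34, 14, 17)}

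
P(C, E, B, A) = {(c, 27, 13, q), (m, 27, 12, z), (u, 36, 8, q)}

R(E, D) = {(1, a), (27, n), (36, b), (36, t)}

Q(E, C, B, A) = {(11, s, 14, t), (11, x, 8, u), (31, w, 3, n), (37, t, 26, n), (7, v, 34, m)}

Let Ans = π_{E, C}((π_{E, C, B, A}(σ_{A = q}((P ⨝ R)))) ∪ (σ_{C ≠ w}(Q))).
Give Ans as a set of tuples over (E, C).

Natural join on E: {(c, 27, 13, q, n), (m, 27, 12, z, n), (u, 36, 8, q, b), (u, 36, 8, q, t)}
Filtering on A = q leaves {(c, 27, 13, q, n), (u, 36, 8, q, b), (u, 36, 8, q, t)}.
Keep only column(s) E, C, B, A (1 duplicate(s) eliminated): {(27, c, 13, q), (36, u, 8, q)}
Filtering on C ≠ w leaves {(11, s, 14, t), (11, x, 8, u), (37, t, 26, n), (7, v, 34, m)}.
Union: {(27, c, 13, q), (36, u, 8, q)} with {(11, s, 14, t), (11, x, 8, u), (37, t, 26, n), (7, v, 34, m)} → {(11, s, 14, t), (11, x, 8, u), (27, c, 13, q), (36, u, 8, q), (37, t, 26, n), (7, v, 34, m)}
Keep only column(s) E, C: {(11, s), (11, x), (27, c), (36, u), (37, t), (7, v)}

{(11, s), (11, x), (27, c), (36, u), (37, t), (7, v)}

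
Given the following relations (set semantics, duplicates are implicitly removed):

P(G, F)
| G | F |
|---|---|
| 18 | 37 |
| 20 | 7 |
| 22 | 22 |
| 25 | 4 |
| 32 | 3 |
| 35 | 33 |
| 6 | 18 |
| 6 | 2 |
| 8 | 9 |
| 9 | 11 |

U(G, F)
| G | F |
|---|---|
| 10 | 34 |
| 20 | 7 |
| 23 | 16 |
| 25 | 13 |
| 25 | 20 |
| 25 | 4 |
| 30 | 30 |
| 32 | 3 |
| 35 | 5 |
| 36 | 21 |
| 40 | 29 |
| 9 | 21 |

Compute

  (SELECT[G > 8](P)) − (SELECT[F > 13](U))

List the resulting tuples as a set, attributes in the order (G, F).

{(18, 37), (20, 7), (22, 22), (25, 4), (32, 3), (35, 33), (9, 11)}

Filtering on G > 8 leaves {(18, 37), (20, 7), (22, 22), (25, 4), (32, 3), (35, 33), (9, 11)}.
Filtering on F > 13 leaves {(10, 34), (23, 16), (25, 20), (30, 30), (36, 21), (40, 29), (9, 21)}.
Difference: {(18, 37), (20, 7), (22, 22), (25, 4), (32, 3), (35, 33), (9, 11)} with {(10, 34), (23, 16), (25, 20), (30, 30), (36, 21), (40, 29), (9, 21)} → {(18, 37), (20, 7), (22, 22), (25, 4), (32, 3), (35, 33), (9, 11)}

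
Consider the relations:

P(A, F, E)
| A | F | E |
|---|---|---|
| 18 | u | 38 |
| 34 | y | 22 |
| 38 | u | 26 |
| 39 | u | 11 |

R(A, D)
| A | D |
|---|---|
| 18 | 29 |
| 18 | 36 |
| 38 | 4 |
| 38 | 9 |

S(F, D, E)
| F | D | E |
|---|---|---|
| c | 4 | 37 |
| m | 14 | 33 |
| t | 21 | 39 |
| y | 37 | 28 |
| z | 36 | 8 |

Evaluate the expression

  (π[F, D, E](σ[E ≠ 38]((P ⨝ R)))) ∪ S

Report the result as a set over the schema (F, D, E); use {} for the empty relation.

{(c, 4, 37), (m, 14, 33), (t, 21, 39), (u, 4, 26), (u, 9, 26), (y, 37, 28), (z, 36, 8)}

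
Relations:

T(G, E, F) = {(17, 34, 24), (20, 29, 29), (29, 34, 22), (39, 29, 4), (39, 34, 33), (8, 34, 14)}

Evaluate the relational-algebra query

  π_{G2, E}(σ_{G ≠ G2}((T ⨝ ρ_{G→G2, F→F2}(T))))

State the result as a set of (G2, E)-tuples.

ρ[G→G2, F→F2]: schema becomes (G2, E, F2); tuples unchanged.
Joining T and ρ_{G→G2, F→F2}(T) on E yields {(17, 34, 24, 17, 24), (17, 34, 24, 29, 22), (17, 34, 24, 39, 33), (17, 34, 24, 8, 14), (20, 29, 29, 20, 29), (20, 29, 29, 39, 4), (29, 34, 22, 17, 24), (29, 34, 22, 29, 22), (29, 34, 22, 39, 33), (29, 34, 22, 8, 14), (39, 29, 4, 20, 29), (39, 29, 4, 39, 4), (39, 34, 33, 17, 24), (39, 34, 33, 29, 22), (39, 34, 33, 39, 33), (39, 34, 33, 8, 14), (8, 34, 14, 17, 24), (8, 34, 14, 29, 22), (8, 34, 14, 39, 33), (8, 34, 14, 8, 14)}.
Selection G ≠ G2: {(17, 34, 24, 29, 22), (17, 34, 24, 39, 33), (17, 34, 24, 8, 14), (20, 29, 29, 39, 4), (29, 34, 22, 17, 24), (29, 34, 22, 39, 33), (29, 34, 22, 8, 14), (39, 29, 4, 20, 29), (39, 34, 33, 17, 24), (39, 34, 33, 29, 22), (39, 34, 33, 8, 14), (8, 34, 14, 17, 24), (8, 34, 14, 29, 22), (8, 34, 14, 39, 33)}
Projecting to G2, E (8 duplicate(s) eliminated): {(17, 34), (20, 29), (29, 34), (39, 29), (39, 34), (8, 34)}

{(17, 34), (20, 29), (29, 34), (39, 29), (39, 34), (8, 34)}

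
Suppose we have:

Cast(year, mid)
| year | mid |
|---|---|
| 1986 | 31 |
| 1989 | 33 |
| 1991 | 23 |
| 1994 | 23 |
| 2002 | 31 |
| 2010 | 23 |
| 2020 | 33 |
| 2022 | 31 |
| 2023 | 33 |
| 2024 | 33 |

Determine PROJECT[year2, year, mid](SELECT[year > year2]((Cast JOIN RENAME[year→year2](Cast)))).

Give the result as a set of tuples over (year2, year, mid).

{(1986, 2002, 31), (1986, 2022, 31), (1989, 2020, 33), (1989, 2023, 33), (1989, 2024, 33), (1991, 1994, 23), (1991, 2010, 23), (1994, 2010, 23), (2002, 2022, 31), (2020, 2023, 33), (2020, 2024, 33), (2023, 2024, 33)}

ρ[year→year2]: schema becomes (year2, mid); tuples unchanged.
Cast ⋈ RENAME[year→year2](Cast) (natural join on mid): {(1986, 31, 1986), (1986, 31, 2002), (1986, 31, 2022), (1989, 33, 1989), (1989, 33, 2020), (1989, 33, 2023), (1989, 33, 2024), (1991, 23, 1991), (1991, 23, 1994), (1991, 23, 2010), (1994, 23, 1991), (1994, 23, 1994), (1994, 23, 2010), (2002, 31, 1986), (2002, 31, 2002), (2002, 31, 2022), (2010, 23, 1991), (2010, 23, 1994), (2010, 23, 2010), (2020, 33, 1989), (2020, 33, 2020), (2020, 33, 2023), (2020, 33, 2024), (2022, 31, 1986), (2022, 31, 2002), (2022, 31, 2022), (2023, 33, 1989), (2023, 33, 2020), (2023, 33, 2023), (2023, 33, 2024), (2024, 33, 1989), (2024, 33, 2020), (2024, 33, 2023), (2024, 33, 2024)}
σ[year > year2]: keep tuples satisfying year > year2 → {(1994, 23, 1991), (2002, 31, 1986), (2010, 23, 1991), (2010, 23, 1994), (2020, 33, 1989), (2022, 31, 1986), (2022, 31, 2002), (2023, 33, 1989), (2023, 33, 2020), (2024, 33, 1989), (2024, 33, 2020), (2024, 33, 2023)}
π_{year2, year, mid} gives {(1986, 2002, 31), (1986, 2022, 31), (1989, 2020, 33), (1989, 2023, 33), (1989, 2024, 33), (1991, 1994, 23), (1991, 2010, 23), (1994, 2010, 23), (2002, 2022, 31), (2020, 2023, 33), (2020, 2024, 33), (2023, 2024, 33)}.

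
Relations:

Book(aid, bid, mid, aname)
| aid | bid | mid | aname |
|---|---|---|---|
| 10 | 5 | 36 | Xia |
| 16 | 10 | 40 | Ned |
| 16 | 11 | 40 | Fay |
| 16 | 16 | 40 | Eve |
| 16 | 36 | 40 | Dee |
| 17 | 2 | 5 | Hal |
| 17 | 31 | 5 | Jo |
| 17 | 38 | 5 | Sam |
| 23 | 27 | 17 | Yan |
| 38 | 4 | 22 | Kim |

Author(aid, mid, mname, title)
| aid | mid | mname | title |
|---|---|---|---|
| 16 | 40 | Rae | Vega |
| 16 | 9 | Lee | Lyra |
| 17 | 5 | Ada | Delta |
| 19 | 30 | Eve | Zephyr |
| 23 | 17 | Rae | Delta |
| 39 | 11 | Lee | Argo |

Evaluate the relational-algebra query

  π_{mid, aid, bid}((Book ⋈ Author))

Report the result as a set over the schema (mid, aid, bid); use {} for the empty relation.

{(17, 23, 27), (40, 16, 10), (40, 16, 11), (40, 16, 16), (40, 16, 36), (5, 17, 2), (5, 17, 31), (5, 17, 38)}

Book ⋈ Author (natural join on aid, mid): {(16, 10, 40, Ned, Rae, Vega), (16, 11, 40, Fay, Rae, Vega), (16, 16, 40, Eve, Rae, Vega), (16, 36, 40, Dee, Rae, Vega), (17, 2, 5, Hal, Ada, Delta), (17, 31, 5, Jo, Ada, Delta), (17, 38, 5, Sam, Ada, Delta), (23, 27, 17, Yan, Rae, Delta)}
Keep only column(s) mid, aid, bid: {(17, 23, 27), (40, 16, 10), (40, 16, 11), (40, 16, 16), (40, 16, 36), (5, 17, 2), (5, 17, 31), (5, 17, 38)}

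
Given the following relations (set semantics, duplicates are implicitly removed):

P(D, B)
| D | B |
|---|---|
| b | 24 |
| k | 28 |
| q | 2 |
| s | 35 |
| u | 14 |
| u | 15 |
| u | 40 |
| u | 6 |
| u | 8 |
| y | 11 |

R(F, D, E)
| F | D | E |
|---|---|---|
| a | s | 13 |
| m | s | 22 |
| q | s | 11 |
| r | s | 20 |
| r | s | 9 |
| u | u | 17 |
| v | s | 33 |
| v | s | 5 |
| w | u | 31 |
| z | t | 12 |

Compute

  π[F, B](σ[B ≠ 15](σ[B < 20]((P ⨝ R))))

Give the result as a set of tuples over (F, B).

P ⋈ R (natural join on D): {(s, 35, a, 13), (s, 35, m, 22), (s, 35, q, 11), (s, 35, r, 20), (s, 35, r, 9), (s, 35, v, 33), (s, 35, v, 5), (u, 14, u, 17), (u, 14, w, 31), (u, 15, u, 17), (u, 15, w, 31), (u, 40, u, 17), (u, 40, w, 31), (u, 6, u, 17), (u, 6, w, 31), (u, 8, u, 17), (u, 8, w, 31)}
Selection B < 20: {(u, 14, u, 17), (u, 14, w, 31), (u, 15, u, 17), (u, 15, w, 31), (u, 6, u, 17), (u, 6, w, 31), (u, 8, u, 17), (u, 8, w, 31)}
Selection B ≠ 15: {(u, 14, u, 17), (u, 14, w, 31), (u, 6, u, 17), (u, 6, w, 31), (u, 8, u, 17), (u, 8, w, 31)}
π[F, B]: project onto (F, B) → {(u, 14), (u, 6), (u, 8), (w, 14), (w, 6), (w, 8)}

{(u, 14), (u, 6), (u, 8), (w, 14), (w, 6), (w, 8)}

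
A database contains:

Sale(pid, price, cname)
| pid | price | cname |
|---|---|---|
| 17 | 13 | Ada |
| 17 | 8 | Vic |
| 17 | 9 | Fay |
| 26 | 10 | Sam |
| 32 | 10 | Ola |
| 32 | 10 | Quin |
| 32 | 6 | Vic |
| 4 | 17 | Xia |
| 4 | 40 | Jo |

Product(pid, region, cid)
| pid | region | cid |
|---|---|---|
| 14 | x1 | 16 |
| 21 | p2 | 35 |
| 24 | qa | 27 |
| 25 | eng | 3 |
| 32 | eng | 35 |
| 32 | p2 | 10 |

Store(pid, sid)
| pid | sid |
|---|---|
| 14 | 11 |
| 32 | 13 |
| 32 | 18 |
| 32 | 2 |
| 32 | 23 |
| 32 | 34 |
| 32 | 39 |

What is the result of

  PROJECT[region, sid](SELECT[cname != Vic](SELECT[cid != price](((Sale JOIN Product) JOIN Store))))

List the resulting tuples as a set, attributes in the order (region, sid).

Sale ⋈ Product (natural join on pid): {(32, 10, Ola, eng, 35), (32, 10, Ola, p2, 10), (32, 10, Quin, eng, 35), (32, 10, Quin, p2, 10), (32, 6, Vic, eng, 35), (32, 6, Vic, p2, 10)}
(Sale JOIN Product) ⋈ Store (natural join on pid): {(32, 10, Ola, eng, 35, 13), (32, 10, Ola, eng, 35, 18), (32, 10, Ola, eng, 35, 2), (32, 10, Ola, eng, 35, 23), (32, 10, Ola, eng, 35, 34), (32, 10, Ola, eng, 35, 39), (32, 10, Ola, p2, 10, 13), (32, 10, Ola, p2, 10, 18), (32, 10, Ola, p2, 10, 2), (32, 10, Ola, p2, 10, 23), (32, 10, Ola, p2, 10, 34), (32, 10, Ola, p2, 10, 39), (32, 10, Quin, eng, 35, 13), (32, 10, Quin, eng, 35, 18), (32, 10, Quin, eng, 35, 2), (32, 10, Quin, eng, 35, 23), (32, 10, Quin, eng, 35, 34), (32, 10, Quin, eng, 35, 39), (32, 10, Quin, p2, 10, 13), (32, 10, Quin, p2, 10, 18), (32, 10, Quin, p2, 10, 2), (32, 10, Quin, p2, 10, 23), (32, 10, Quin, p2, 10, 34), (32, 10, Quin, p2, 10, 39), (32, 6, Vic, eng, 35, 13), (32, 6, Vic, eng, 35, 18), (32, 6, Vic, eng, 35, 2), (32, 6, Vic, eng, 35, 23), (32, 6, Vic, eng, 35, 34), (32, 6, Vic, eng, 35, 39), (32, 6, Vic, p2, 10, 13), (32, 6, Vic, p2, 10, 18), (32, 6, Vic, p2, 10, 2), (32, 6, Vic, p2, 10, 23), (32, 6, Vic, p2, 10, 34), (32, 6, Vic, p2, 10, 39)}
σ[cid != price]: keep tuples satisfying cid != price → {(32, 10, Ola, eng, 35, 13), (32, 10, Ola, eng, 35, 18), (32, 10, Ola, eng, 35, 2), (32, 10, Ola, eng, 35, 23), (32, 10, Ola, eng, 35, 34), (32, 10, Ola, eng, 35, 39), (32, 10, Quin, eng, 35, 13), (32, 10, Quin, eng, 35, 18), (32, 10, Quin, eng, 35, 2), (32, 10, Quin, eng, 35, 23), (32, 10, Quin, eng, 35, 34), (32, 10, Quin, eng, 35, 39), (32, 6, Vic, eng, 35, 13), (32, 6, Vic, eng, 35, 18), (32, 6, Vic, eng, 35, 2), (32, 6, Vic, eng, 35, 23), (32, 6, Vic, eng, 35, 34), (32, 6, Vic, eng, 35, 39), (32, 6, Vic, p2, 10, 13), (32, 6, Vic, p2, 10, 18), (32, 6, Vic, p2, 10, 2), (32, 6, Vic, p2, 10, 23), (32, 6, Vic, p2, 10, 34), (32, 6, Vic, p2, 10, 39)}
σ[cname != Vic]: keep tuples satisfying cname != Vic → {(32, 10, Ola, eng, 35, 13), (32, 10, Ola, eng, 35, 18), (32, 10, Ola, eng, 35, 2), (32, 10, Ola, eng, 35, 23), (32, 10, Ola, eng, 35, 34), (32, 10, Ola, eng, 35, 39), (32, 10, Quin, eng, 35, 13), (32, 10, Quin, eng, 35, 18), (32, 10, Quin, eng, 35, 2), (32, 10, Quin, eng, 35, 23), (32, 10, Quin, eng, 35, 34), (32, 10, Quin, eng, 35, 39)}
π[region, sid]: project onto (region, sid) (6 duplicate(s) eliminated) → {(eng, 13), (eng, 18), (eng, 2), (eng, 23), (eng, 34), (eng, 39)}

{(eng, 13), (eng, 18), (eng, 2), (eng, 23), (eng, 34), (eng, 39)}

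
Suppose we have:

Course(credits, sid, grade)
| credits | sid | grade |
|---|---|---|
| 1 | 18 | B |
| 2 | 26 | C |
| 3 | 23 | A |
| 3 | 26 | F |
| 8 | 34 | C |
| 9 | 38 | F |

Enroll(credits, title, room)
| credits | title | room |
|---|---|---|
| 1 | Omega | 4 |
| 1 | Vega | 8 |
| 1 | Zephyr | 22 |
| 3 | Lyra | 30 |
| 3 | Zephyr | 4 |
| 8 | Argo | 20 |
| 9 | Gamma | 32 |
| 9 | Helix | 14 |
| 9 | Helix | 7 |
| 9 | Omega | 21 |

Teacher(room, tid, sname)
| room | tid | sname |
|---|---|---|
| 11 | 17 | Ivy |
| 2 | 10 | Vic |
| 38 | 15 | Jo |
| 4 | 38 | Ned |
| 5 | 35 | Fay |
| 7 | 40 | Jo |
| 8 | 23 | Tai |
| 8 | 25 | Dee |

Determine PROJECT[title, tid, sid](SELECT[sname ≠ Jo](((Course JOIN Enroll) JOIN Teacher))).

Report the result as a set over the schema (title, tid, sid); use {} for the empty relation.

Joining Course and Enroll on credits yields {(1, 18, B, Omega, 4), (1, 18, B, Vega, 8), (1, 18, B, Zephyr, 22), (3, 23, A, Lyra, 30), (3, 23, A, Zephyr, 4), (3, 26, F, Lyra, 30), (3, 26, F, Zephyr, 4), (8, 34, C, Argo, 20), (9, 38, F, Gamma, 32), (9, 38, F, Helix, 14), (9, 38, F, Helix, 7), (9, 38, F, Omega, 21)}.
Joining (Course JOIN Enroll) and Teacher on room yields {(1, 18, B, Omega, 4, 38, Ned), (1, 18, B, Vega, 8, 23, Tai), (1, 18, B, Vega, 8, 25, Dee), (3, 23, A, Zephyr, 4, 38, Ned), (3, 26, F, Zephyr, 4, 38, Ned), (9, 38, F, Helix, 7, 40, Jo)}.
Selection sname ≠ Jo: {(1, 18, B, Omega, 4, 38, Ned), (1, 18, B, Vega, 8, 23, Tai), (1, 18, B, Vega, 8, 25, Dee), (3, 23, A, Zephyr, 4, 38, Ned), (3, 26, F, Zephyr, 4, 38, Ned)}
π[title, tid, sid]: project onto (title, tid, sid) → {(Omega, 38, 18), (Vega, 23, 18), (Vega, 25, 18), (Zephyr, 38, 23), (Zephyr, 38, 26)}

{(Omega, 38, 18), (Vega, 23, 18), (Vega, 25, 18), (Zephyr, 38, 23), (Zephyr, 38, 26)}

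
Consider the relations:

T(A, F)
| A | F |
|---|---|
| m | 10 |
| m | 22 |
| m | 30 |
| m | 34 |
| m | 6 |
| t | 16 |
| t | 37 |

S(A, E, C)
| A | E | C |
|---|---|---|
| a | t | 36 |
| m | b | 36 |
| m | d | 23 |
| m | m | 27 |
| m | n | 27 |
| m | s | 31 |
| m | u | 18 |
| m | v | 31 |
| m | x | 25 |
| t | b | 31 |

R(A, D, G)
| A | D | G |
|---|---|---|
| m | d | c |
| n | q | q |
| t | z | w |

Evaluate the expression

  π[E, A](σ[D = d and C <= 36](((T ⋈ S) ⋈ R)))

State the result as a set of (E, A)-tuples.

{(b, m), (d, m), (m, m), (n, m), (s, m), (u, m), (v, m), (x, m)}

T ⋈ S (natural join on A): {(m, 10, b, 36), (m, 10, d, 23), (m, 10, m, 27), (m, 10, n, 27), (m, 10, s, 31), (m, 10, u, 18), (m, 10, v, 31), (m, 10, x, 25), (m, 22, b, 36), (m, 22, d, 23), (m, 22, m, 27), (m, 22, n, 27), (m, 22, s, 31), (m, 22, u, 18), (m, 22, v, 31), (m, 22, x, 25), (m, 30, b, 36), (m, 30, d, 23), (m, 30, m, 27), (m, 30, n, 27), (m, 30, s, 31), (m, 30, u, 18), (m, 30, v, 31), (m, 30, x, 25), (m, 34, b, 36), (m, 34, d, 23), (m, 34, m, 27), (m, 34, n, 27), (m, 34, s, 31), (m, 34, u, 18), (m, 34, v, 31), (m, 34, x, 25), (m, 6, b, 36), (m, 6, d, 23), (m, 6, m, 27), (m, 6, n, 27), (m, 6, s, 31), (m, 6, u, 18), (m, 6, v, 31), (m, 6, x, 25), (t, 16, b, 31), (t, 37, b, 31)}
(T ⋈ S) ⋈ R (natural join on A): {(m, 10, b, 36, d, c), (m, 10, d, 23, d, c), (m, 10, m, 27, d, c), (m, 10, n, 27, d, c), (m, 10, s, 31, d, c), (m, 10, u, 18, d, c), (m, 10, v, 31, d, c), (m, 10, x, 25, d, c), (m, 22, b, 36, d, c), (m, 22, d, 23, d, c), (m, 22, m, 27, d, c), (m, 22, n, 27, d, c), (m, 22, s, 31, d, c), (m, 22, u, 18, d, c), (m, 22, v, 31, d, c), (m, 22, x, 25, d, c), (m, 30, b, 36, d, c), (m, 30, d, 23, d, c), (m, 30, m, 27, d, c), (m, 30, n, 27, d, c), (m, 30, s, 31, d, c), (m, 30, u, 18, d, c), (m, 30, v, 31, d, c), (m, 30, x, 25, d, c), (m, 34, b, 36, d, c), (m, 34, d, 23, d, c), (m, 34, m, 27, d, c), (m, 34, n, 27, d, c), (m, 34, s, 31, d, c), (m, 34, u, 18, d, c), (m, 34, v, 31, d, c), (m, 34, x, 25, d, c), (m, 6, b, 36, d, c), (m, 6, d, 23, d, c), (m, 6, m, 27, d, c), (m, 6, n, 27, d, c), (m, 6, s, 31, d, c), (m, 6, u, 18, d, c), (m, 6, v, 31, d, c), (m, 6, x, 25, d, c), (t, 16, b, 31, z, w), (t, 37, b, 31, z, w)}
Filtering on D = d and C <= 36 leaves {(m, 10, b, 36, d, c), (m, 10, d, 23, d, c), (m, 10, m, 27, d, c), (m, 10, n, 27, d, c), (m, 10, s, 31, d, c), (m, 10, u, 18, d, c), (m, 10, v, 31, d, c), (m, 10, x, 25, d, c), (m, 22, b, 36, d, c), (m, 22, d, 23, d, c), (m, 22, m, 27, d, c), (m, 22, n, 27, d, c), (m, 22, s, 31, d, c), (m, 22, u, 18, d, c), (m, 22, v, 31, d, c), (m, 22, x, 25, d, c), (m, 30, b, 36, d, c), (m, 30, d, 23, d, c), (m, 30, m, 27, d, c), (m, 30, n, 27, d, c), (m, 30, s, 31, d, c), (m, 30, u, 18, d, c), (m, 30, v, 31, d, c), (m, 30, x, 25, d, c), (m, 34, b, 36, d, c), (m, 34, d, 23, d, c), (m, 34, m, 27, d, c), (m, 34, n, 27, d, c), (m, 34, s, 31, d, c), (m, 34, u, 18, d, c), (m, 34, v, 31, d, c), (m, 34, x, 25, d, c), (m, 6, b, 36, d, c), (m, 6, d, 23, d, c), (m, 6, m, 27, d, c), (m, 6, n, 27, d, c), (m, 6, s, 31, d, c), (m, 6, u, 18, d, c), (m, 6, v, 31, d, c), (m, 6, x, 25, d, c)}.
π[E, A]: project onto (E, A) (32 duplicate(s) eliminated) → {(b, m), (d, m), (m, m), (n, m), (s, m), (u, m), (v, m), (x, m)}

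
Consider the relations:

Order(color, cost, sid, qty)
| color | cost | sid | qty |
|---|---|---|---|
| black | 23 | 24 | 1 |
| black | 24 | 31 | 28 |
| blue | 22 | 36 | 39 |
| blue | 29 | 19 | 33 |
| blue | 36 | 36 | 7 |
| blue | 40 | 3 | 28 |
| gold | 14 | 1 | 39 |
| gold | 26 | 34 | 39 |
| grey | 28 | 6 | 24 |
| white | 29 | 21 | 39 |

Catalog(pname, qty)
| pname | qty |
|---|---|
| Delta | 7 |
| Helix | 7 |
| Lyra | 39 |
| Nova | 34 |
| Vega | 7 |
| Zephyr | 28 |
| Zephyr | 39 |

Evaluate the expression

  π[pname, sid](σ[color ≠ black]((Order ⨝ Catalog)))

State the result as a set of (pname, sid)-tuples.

{(Delta, 36), (Helix, 36), (Lyra, 1), (Lyra, 21), (Lyra, 34), (Lyra, 36), (Vega, 36), (Zephyr, 1), (Zephyr, 21), (Zephyr, 3), (Zephyr, 34), (Zephyr, 36)}

Joining Order and Catalog on qty yields {(black, 24, 31, 28, Zephyr), (blue, 22, 36, 39, Lyra), (blue, 22, 36, 39, Zephyr), (blue, 36, 36, 7, Delta), (blue, 36, 36, 7, Helix), (blue, 36, 36, 7, Vega), (blue, 40, 3, 28, Zephyr), (gold, 14, 1, 39, Lyra), (gold, 14, 1, 39, Zephyr), (gold, 26, 34, 39, Lyra), (gold, 26, 34, 39, Zephyr), (white, 29, 21, 39, Lyra), (white, 29, 21, 39, Zephyr)}.
Apply σ_{color ≠ black}; surviving tuples: {(blue, 22, 36, 39, Lyra), (blue, 22, 36, 39, Zephyr), (blue, 36, 36, 7, Delta), (blue, 36, 36, 7, Helix), (blue, 36, 36, 7, Vega), (blue, 40, 3, 28, Zephyr), (gold, 14, 1, 39, Lyra), (gold, 14, 1, 39, Zephyr), (gold, 26, 34, 39, Lyra), (gold, 26, 34, 39, Zephyr), (white, 29, 21, 39, Lyra), (white, 29, 21, 39, Zephyr)}
π_{pname, sid} gives {(Delta, 36), (Helix, 36), (Lyra, 1), (Lyra, 21), (Lyra, 34), (Lyra, 36), (Vega, 36), (Zephyr, 1), (Zephyr, 21), (Zephyr, 3), (Zephyr, 34), (Zephyr, 36)}.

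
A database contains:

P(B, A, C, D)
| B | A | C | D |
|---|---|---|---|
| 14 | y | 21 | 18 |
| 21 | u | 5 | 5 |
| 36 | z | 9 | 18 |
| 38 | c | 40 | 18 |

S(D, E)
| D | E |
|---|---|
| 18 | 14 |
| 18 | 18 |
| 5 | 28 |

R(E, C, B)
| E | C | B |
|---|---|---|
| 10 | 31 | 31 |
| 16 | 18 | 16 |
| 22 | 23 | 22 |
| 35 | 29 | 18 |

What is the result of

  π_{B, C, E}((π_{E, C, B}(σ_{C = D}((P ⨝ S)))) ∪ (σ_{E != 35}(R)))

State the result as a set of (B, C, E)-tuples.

{(16, 18, 16), (21, 5, 28), (22, 23, 22), (31, 31, 10)}

Natural join on D: {(14, y, 21, 18, 14), (14, y, 21, 18, 18), (21, u, 5, 5, 28), (36, z, 9, 18, 14), (36, z, 9, 18, 18), (38, c, 40, 18, 14), (38, c, 40, 18, 18)}
Filtering on C = D leaves {(21, u, 5, 5, 28)}.
Projecting to E, C, B: {(28, 5, 21)}
Filtering on E != 35 leaves {(10, 31, 31), (16, 18, 16), (22, 23, 22)}.
Taking the union: {(10, 31, 31), (16, 18, 16), (22, 23, 22), (28, 5, 21)}
Projecting to B, C, E: {(16, 18, 16), (21, 5, 28), (22, 23, 22), (31, 31, 10)}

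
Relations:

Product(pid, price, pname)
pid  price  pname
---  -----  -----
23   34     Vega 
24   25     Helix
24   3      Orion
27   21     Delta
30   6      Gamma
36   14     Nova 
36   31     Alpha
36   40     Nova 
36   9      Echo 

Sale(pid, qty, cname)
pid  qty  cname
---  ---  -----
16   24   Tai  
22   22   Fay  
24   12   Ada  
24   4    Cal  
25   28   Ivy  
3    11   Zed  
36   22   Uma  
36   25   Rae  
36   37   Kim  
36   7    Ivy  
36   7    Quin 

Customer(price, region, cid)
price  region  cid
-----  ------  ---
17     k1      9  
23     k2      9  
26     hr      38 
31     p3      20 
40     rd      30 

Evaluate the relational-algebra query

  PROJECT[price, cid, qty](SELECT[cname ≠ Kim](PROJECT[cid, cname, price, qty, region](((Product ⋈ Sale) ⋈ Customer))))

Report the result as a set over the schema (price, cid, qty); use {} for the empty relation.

{(31, 20, 22), (31, 20, 25), (31, 20, 7), (40, 30, 22), (40, 30, 25), (40, 30, 7)}

Natural join on pid: {(24, 25, Helix, 12, Ada), (24, 25, Helix, 4, Cal), (24, 3, Orion, 12, Ada), (24, 3, Orion, 4, Cal), (36, 14, Nova, 22, Uma), (36, 14, Nova, 25, Rae), (36, 14, Nova, 37, Kim), (36, 14, Nova, 7, Ivy), (36, 14, Nova, 7, Quin), (36, 31, Alpha, 22, Uma), (36, 31, Alpha, 25, Rae), (36, 31, Alpha, 37, Kim), (36, 31, Alpha, 7, Ivy), (36, 31, Alpha, 7, Quin), (36, 40, Nova, 22, Uma), (36, 40, Nova, 25, Rae), (36, 40, Nova, 37, Kim), (36, 40, Nova, 7, Ivy), (36, 40, Nova, 7, Quin), (36, 9, Echo, 22, Uma), (36, 9, Echo, 25, Rae), (36, 9, Echo, 37, Kim), (36, 9, Echo, 7, Ivy), (36, 9, Echo, 7, Quin)}
Natural join on price: {(36, 31, Alpha, 22, Uma, p3, 20), (36, 31, Alpha, 25, Rae, p3, 20), (36, 31, Alpha, 37, Kim, p3, 20), (36, 31, Alpha, 7, Ivy, p3, 20), (36, 31, Alpha, 7, Quin, p3, 20), (36, 40, Nova, 22, Uma, rd, 30), (36, 40, Nova, 25, Rae, rd, 30), (36, 40, Nova, 37, Kim, rd, 30), (36, 40, Nova, 7, Ivy, rd, 30), (36, 40, Nova, 7, Quin, rd, 30)}
Keep only column(s) cid, cname, price, qty, region: {(20, Ivy, 31, 7, p3), (20, Kim, 31, 37, p3), (20, Quin, 31, 7, p3), (20, Rae, 31, 25, p3), (20, Uma, 31, 22, p3), (30, Ivy, 40, 7, rd), (30, Kim, 40, 37, rd), (30, Quin, 40, 7, rd), (30, Rae, 40, 25, rd), (30, Uma, 40, 22, rd)}
σ[cname ≠ Kim]: keep tuples satisfying cname ≠ Kim → {(20, Ivy, 31, 7, p3), (20, Quin, 31, 7, p3), (20, Rae, 31, 25, p3), (20, Uma, 31, 22, p3), (30, Ivy, 40, 7, rd), (30, Quin, 40, 7, rd), (30, Rae, 40, 25, rd), (30, Uma, 40, 22, rd)}
Keep only column(s) price, cid, qty (2 duplicate(s) eliminated): {(31, 20, 22), (31, 20, 25), (31, 20, 7), (40, 30, 22), (40, 30, 25), (40, 30, 7)}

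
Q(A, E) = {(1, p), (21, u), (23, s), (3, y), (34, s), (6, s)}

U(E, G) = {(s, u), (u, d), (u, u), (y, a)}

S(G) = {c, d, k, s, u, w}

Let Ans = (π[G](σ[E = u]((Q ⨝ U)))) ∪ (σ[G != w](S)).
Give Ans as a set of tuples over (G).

Natural join on E: {(21, u, d), (21, u, u), (23, s, u), (3, y, a), (34, s, u), (6, s, u)}
Selection E = u: {(21, u, d), (21, u, u)}
Keep only column(s) G: {d, u}
Selection G != w: {c, d, k, s, u}
Set union of the two operands is {c, d, k, s, u}.

{c, d, k, s, u}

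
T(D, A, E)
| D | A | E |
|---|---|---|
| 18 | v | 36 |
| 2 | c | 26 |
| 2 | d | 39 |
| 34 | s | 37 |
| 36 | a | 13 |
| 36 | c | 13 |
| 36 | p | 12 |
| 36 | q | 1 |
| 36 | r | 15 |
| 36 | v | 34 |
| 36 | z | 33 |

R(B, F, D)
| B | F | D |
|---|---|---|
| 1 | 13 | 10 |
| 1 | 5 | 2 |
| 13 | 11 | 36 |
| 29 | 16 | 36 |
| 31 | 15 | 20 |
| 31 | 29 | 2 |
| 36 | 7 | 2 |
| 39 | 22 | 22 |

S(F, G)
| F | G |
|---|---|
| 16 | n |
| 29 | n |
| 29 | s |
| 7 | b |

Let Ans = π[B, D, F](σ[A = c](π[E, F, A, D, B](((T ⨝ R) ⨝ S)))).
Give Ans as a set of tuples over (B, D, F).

{(29, 36, 16), (31, 2, 29), (36, 2, 7)}

T ⋈ R (natural join on D): {(2, c, 26, 1, 5), (2, c, 26, 31, 29), (2, c, 26, 36, 7), (2, d, 39, 1, 5), (2, d, 39, 31, 29), (2, d, 39, 36, 7), (36, a, 13, 13, 11), (36, a, 13, 29, 16), (36, c, 13, 13, 11), (36, c, 13, 29, 16), (36, p, 12, 13, 11), (36, p, 12, 29, 16), (36, q, 1, 13, 11), (36, q, 1, 29, 16), (36, r, 15, 13, 11), (36, r, 15, 29, 16), (36, v, 34, 13, 11), (36, v, 34, 29, 16), (36, z, 33, 13, 11), (36, z, 33, 29, 16)}
(T ⨝ R) ⋈ S (natural join on F): {(2, c, 26, 31, 29, n), (2, c, 26, 31, 29, s), (2, c, 26, 36, 7, b), (2, d, 39, 31, 29, n), (2, d, 39, 31, 29, s), (2, d, 39, 36, 7, b), (36, a, 13, 29, 16, n), (36, c, 13, 29, 16, n), (36, p, 12, 29, 16, n), (36, q, 1, 29, 16, n), (36, r, 15, 29, 16, n), (36, v, 34, 29, 16, n), (36, z, 33, 29, 16, n)}
Keep only column(s) E, F, A, D, B (2 duplicate(s) eliminated): {(1, 16, q, 36, 29), (12, 16, p, 36, 29), (13, 16, a, 36, 29), (13, 16, c, 36, 29), (15, 16, r, 36, 29), (26, 29, c, 2, 31), (26, 7, c, 2, 36), (33, 16, z, 36, 29), (34, 16, v, 36, 29), (39, 29, d, 2, 31), (39, 7, d, 2, 36)}
Apply σ_{A = c}; surviving tuples: {(13, 16, c, 36, 29), (26, 29, c, 2, 31), (26, 7, c, 2, 36)}
Keep only column(s) B, D, F: {(29, 36, 16), (31, 2, 29), (36, 2, 7)}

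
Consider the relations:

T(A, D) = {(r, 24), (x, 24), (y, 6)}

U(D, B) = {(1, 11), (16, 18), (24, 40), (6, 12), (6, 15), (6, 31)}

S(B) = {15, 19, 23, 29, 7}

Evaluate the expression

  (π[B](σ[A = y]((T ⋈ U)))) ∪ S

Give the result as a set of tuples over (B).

{12, 15, 19, 23, 29, 31, 7}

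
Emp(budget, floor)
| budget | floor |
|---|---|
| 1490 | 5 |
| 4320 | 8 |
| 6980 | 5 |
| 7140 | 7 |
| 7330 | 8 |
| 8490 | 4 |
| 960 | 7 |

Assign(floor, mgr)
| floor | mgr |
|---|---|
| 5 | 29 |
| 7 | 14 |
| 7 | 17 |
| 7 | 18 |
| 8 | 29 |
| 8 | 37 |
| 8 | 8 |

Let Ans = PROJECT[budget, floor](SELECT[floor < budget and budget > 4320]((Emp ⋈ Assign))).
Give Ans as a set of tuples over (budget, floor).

Joining Emp and Assign on floor yields {(1490, 5, 29), (4320, 8, 29), (4320, 8, 37), (4320, 8, 8), (6980, 5, 29), (7140, 7, 14), (7140, 7, 17), (7140, 7, 18), (7330, 8, 29), (7330, 8, 37), (7330, 8, 8), (960, 7, 14), (960, 7, 17), (960, 7, 18)}.
Apply σ_{floor < budget and budget > 4320}; surviving tuples: {(6980, 5, 29), (7140, 7, 14), (7140, 7, 17), (7140, 7, 18), (7330, 8, 29), (7330, 8, 37), (7330, 8, 8)}
Projecting to budget, floor (4 duplicate(s) eliminated): {(6980, 5), (7140, 7), (7330, 8)}

{(6980, 5), (7140, 7), (7330, 8)}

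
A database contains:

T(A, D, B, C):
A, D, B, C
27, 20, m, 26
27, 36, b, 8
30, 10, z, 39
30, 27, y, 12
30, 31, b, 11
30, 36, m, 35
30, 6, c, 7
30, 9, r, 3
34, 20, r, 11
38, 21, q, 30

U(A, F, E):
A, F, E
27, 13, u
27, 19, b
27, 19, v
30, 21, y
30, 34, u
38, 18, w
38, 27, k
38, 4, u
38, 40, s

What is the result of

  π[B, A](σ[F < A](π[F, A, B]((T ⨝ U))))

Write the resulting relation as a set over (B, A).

{(b, 27), (b, 30), (c, 30), (m, 27), (m, 30), (q, 38), (r, 30), (y, 30), (z, 30)}

Natural join on A: {(27, 20, m, 26, 13, u), (27, 20, m, 26, 19, b), (27, 20, m, 26, 19, v), (27, 36, b, 8, 13, u), (27, 36, b, 8, 19, b), (27, 36, b, 8, 19, v), (30, 10, z, 39, 21, y), (30, 10, z, 39, 34, u), (30, 27, y, 12, 21, y), (30, 27, y, 12, 34, u), (30, 31, b, 11, 21, y), (30, 31, b, 11, 34, u), (30, 36, m, 35, 21, y), (30, 36, m, 35, 34, u), (30, 6, c, 7, 21, y), (30, 6, c, 7, 34, u), (30, 9, r, 3, 21, y), (30, 9, r, 3, 34, u), (38, 21, q, 30, 18, w), (38, 21, q, 30, 27, k), (38, 21, q, 30, 4, u), (38, 21, q, 30, 40, s)}
π[F, A, B]: project onto (F, A, B) (2 duplicate(s) eliminated) → {(13, 27, b), (13, 27, m), (18, 38, q), (19, 27, b), (19, 27, m), (21, 30, b), (21, 30, c), (21, 30, m), (21, 30, r), (21, 30, y), (21, 30, z), (27, 38, q), (34, 30, b), (34, 30, c), (34, 30, m), (34, 30, r), (34, 30, y), (34, 30, z), (4, 38, q), (40, 38, q)}
Apply σ_{F < A}; surviving tuples: {(13, 27, b), (13, 27, m), (18, 38, q), (19, 27, b), (19, 27, m), (21, 30, b), (21, 30, c), (21, 30, m), (21, 30, r), (21, 30, y), (21, 30, z), (27, 38, q), (4, 38, q)}
π[B, A]: project onto (B, A) (4 duplicate(s) eliminated) → {(b, 27), (b, 30), (c, 30), (m, 27), (m, 30), (q, 38), (r, 30), (y, 30), (z, 30)}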